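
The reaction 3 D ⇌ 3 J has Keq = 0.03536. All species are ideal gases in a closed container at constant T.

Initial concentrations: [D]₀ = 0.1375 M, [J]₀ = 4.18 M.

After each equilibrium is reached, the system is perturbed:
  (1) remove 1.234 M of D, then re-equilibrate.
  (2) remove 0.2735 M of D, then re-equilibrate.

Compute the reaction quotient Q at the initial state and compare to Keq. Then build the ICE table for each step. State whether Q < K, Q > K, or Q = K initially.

Q₀ = 2.8094e+04 vs Keq = 0.03536 ⇒ Q>K, reverse
Step 1:
                    D           J
  Initial      0.1375        4.18
  Change        3.113      -3.113
  Equil         3.251       1.067
  solve Keq expr → x = -1.038; check Q = 0.03536
Then remove 1.234 M of D.
Step 2:
                    D           J
  Initial       2.017       1.067
  Change       0.3049     -0.3049
  Equil         2.322       0.762
  solve Keq expr → x = -0.1016; check Q = 0.03536
Then remove 0.2735 M of D.
Step 3:
                    D           J
  Initial       2.048       0.762
  Change      0.06759    -0.06759
  Equil         2.116      0.6944
  solve Keq expr → x = -0.02253; check Q = 0.03536

Q₀ = 2.8094e+04; Q > K (proceeds reverse)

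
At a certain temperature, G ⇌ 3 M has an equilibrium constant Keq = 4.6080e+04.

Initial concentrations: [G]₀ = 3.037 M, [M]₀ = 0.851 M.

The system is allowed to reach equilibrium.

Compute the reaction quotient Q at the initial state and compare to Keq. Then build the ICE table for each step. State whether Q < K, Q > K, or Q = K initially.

Q₀ = 0.2029; Q < K (proceeds forward)

Q₀ = 0.2029 vs Keq = 4.6080e+04 ⇒ Q<K, forward
Step 1:
                    G           M
  init          3.037       0.851
  Δ            -3.016       9.048
  eq          0.02105       9.899
  solve Keq expr → x = 3.016; check Q = 4.6080e+04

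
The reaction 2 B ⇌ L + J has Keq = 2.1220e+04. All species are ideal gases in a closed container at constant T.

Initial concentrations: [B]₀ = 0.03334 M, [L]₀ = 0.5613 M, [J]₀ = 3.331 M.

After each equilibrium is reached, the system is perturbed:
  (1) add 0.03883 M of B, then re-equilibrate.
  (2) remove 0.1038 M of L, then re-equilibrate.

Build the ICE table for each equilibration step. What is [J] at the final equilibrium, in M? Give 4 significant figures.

[J]_eq = 3.363 M

Q₀ = 1682 vs Keq = 2.1220e+04 ⇒ Q<K, forward
Step 1:
                  B         L         J
  Initial   0.03334    0.5613     3.331
  Change   -0.02384   0.01192   0.01192
  Equil    0.009503    0.5732     3.343
  solve Keq expr → x = 0.01192; check Q = 2.1220e+04
Then add 0.03883 M of B.
Step 2:
                  B         L         J
  Initial   0.04833    0.5732     3.343
  Change   -0.03864   0.01932   0.01932
  Equil    0.009689    0.5925     3.362
  solve Keq expr → x = 0.01932; check Q = 2.1220e+04
Then remove 0.1038 M of L.
Step 3:
                  B         L         J
  Initial  0.009689    0.4887     3.362
  Change  -8.8496e-04 4.4248e-04 4.4248e-04
  Equil    0.008805    0.4892     3.363
  solve Keq expr → x = 4.4248e-04; check Q = 2.1220e+04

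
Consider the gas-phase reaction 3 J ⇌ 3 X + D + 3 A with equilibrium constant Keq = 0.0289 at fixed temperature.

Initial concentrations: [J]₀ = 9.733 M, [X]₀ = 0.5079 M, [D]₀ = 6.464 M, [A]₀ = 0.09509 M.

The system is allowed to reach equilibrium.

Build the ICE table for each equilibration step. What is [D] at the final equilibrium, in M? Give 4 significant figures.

Q₀ = 7.8977e-07 vs Keq = 0.0289 ⇒ Q<K, forward
Step 1:
                    J           X           D           A
  Initial       9.733      0.5079       6.464     0.09509
  Change      -0.9124      0.9124      0.3041      0.9124
  Equil         8.821        1.42       6.768       1.008
  solve Keq expr → x = 0.3041; check Q = 0.0289

[D]_eq = 6.768 M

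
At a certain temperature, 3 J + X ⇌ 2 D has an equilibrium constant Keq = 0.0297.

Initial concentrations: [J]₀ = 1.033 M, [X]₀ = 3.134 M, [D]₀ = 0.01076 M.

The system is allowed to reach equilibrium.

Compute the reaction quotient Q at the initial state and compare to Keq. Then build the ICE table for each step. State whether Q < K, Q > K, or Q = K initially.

Q₀ = 3.3514e-05; Q < K (proceeds forward)

Q₀ = 3.3514e-05 vs Keq = 0.0297 ⇒ Q<K, forward
Step 1:
                   J          X          D
  I            1.033      3.134    0.01076
  C           -0.279     -0.093      0.186
  E            0.754      3.041     0.1968
  solve Keq expr → x = 0.093; check Q = 0.0297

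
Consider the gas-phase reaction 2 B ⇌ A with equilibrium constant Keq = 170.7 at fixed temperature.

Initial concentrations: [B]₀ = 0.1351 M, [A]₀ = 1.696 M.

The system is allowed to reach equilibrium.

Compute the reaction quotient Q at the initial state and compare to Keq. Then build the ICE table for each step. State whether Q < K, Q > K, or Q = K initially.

Q₀ = 92.92 vs Keq = 170.7 ⇒ Q<K, forward
Step 1:
                   B          A
  Initial     0.1351      1.696
  Change    -0.03491    0.01746
  Equil       0.1002      1.713
  solve Keq expr → x = 0.01746; check Q = 170.7

Q₀ = 92.92; Q < K (proceeds forward)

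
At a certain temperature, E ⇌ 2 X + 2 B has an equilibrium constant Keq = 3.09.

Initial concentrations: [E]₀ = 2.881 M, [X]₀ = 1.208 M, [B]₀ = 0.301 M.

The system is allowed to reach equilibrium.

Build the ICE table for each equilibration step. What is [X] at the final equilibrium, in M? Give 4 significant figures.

[X]_eq = 2.165 M

Q₀ = 0.04589 vs Keq = 3.09 ⇒ Q<K, forward
Step 1:
                   E          X          B
  init         2.881      1.208      0.301
  Δ          -0.4786     0.9573     0.9573
  eq           2.402      2.165      1.258
  solve Keq expr → x = 0.4786; check Q = 3.09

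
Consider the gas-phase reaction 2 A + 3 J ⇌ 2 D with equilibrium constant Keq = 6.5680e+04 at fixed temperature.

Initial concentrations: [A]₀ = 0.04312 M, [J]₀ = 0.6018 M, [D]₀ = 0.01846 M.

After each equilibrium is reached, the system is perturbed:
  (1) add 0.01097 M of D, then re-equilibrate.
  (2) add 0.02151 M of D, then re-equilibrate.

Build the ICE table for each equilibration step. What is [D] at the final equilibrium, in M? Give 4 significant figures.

[D]_eq = 0.09314 M

Q₀ = 0.8409 vs Keq = 6.5680e+04 ⇒ Q<K, forward
Step 1:
                  A         J         D
  I         0.04312    0.6018   0.01846
  C        -0.04252  -0.06378   0.04252
  E       6.0290e-04     0.538   0.06098
  solve Keq expr → x = 0.02126; check Q = 6.5680e+04
Then add 0.01097 M of D.
Step 2:
                  A         J         D
  I       6.0290e-04     0.538   0.07195
  C       1.0709e-04 1.6063e-04 -1.0709e-04
  E       7.0999e-04    0.5382   0.07184
  solve Keq expr → x = -5.3544e-05; check Q = 6.5680e+04
Then add 0.02151 M of D.
Step 3:
                  A         J         D
  I       7.0999e-04    0.5382   0.09335
  C       2.0970e-04 3.1455e-04 -2.0970e-04
  E       9.1969e-04    0.5385   0.09314
  solve Keq expr → x = -1.0485e-04; check Q = 6.5680e+04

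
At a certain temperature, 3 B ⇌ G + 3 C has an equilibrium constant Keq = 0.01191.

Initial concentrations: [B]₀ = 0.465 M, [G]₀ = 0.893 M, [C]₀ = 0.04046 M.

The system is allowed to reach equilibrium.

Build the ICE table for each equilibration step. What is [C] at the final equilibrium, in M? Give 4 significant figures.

[C]_eq = 0.09635 M

Q₀ = 5.8826e-04 vs Keq = 0.01191 ⇒ Q<K, forward
Step 1:
                  B         G         C
  I           0.465     0.893   0.04046
  C        -0.05589   0.01863   0.05589
  E          0.4091    0.9116   0.09635
  solve Keq expr → x = 0.01863; check Q = 0.01191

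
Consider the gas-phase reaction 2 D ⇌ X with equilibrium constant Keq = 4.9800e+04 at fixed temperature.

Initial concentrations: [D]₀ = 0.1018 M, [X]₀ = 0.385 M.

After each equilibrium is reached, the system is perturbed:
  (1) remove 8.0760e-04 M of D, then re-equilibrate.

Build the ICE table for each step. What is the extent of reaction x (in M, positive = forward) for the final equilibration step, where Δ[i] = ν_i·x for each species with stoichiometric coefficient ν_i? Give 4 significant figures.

Q₀ = 37.15 vs Keq = 4.9800e+04 ⇒ Q<K, forward
Step 1:
                  D         X
  Initial    0.1018     0.385
  Change   -0.09885   0.04942
  Equil    0.002954    0.4344
  solve Keq expr → x = 0.04942; check Q = 4.9800e+04
Then remove 8.0760e-04 M of D.
Step 2:
                  D         X
  Initial  0.002146    0.4344
  Change  8.0623e-04 -4.0311e-04
  Equil    0.002952     0.434
  solve Keq expr → x = -4.0311e-04; check Q = 4.9800e+04

x = -4.0311e-04 M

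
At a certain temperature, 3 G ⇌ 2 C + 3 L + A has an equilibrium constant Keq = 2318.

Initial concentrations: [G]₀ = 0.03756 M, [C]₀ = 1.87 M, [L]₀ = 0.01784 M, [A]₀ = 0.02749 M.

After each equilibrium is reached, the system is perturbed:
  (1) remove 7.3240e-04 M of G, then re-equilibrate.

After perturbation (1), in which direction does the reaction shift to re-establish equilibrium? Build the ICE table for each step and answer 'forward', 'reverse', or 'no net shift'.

Q₀ = 0.0103 vs Keq = 2318 ⇒ Q<K, forward
Step 1:
                    G           C           L           A
  init        0.03756        1.87     0.01784     0.02749
  Δ          -0.03546     0.02364     0.03546     0.01182
  eq         0.002096       1.894      0.0533     0.03931
  solve Keq expr → x = 0.01182; check Q = 2318
Then remove 7.3240e-04 M of G.
Step 2:
                    G           C           L           A
  init       0.001364       1.894      0.0533     0.03931
  Δ        7.0041e-04 -4.6694e-04 -7.0041e-04 -2.3347e-04
  eq         0.002064       1.893      0.0526     0.03908
  solve Keq expr → x = -2.3347e-04; check Q = 2318

Direction: reverse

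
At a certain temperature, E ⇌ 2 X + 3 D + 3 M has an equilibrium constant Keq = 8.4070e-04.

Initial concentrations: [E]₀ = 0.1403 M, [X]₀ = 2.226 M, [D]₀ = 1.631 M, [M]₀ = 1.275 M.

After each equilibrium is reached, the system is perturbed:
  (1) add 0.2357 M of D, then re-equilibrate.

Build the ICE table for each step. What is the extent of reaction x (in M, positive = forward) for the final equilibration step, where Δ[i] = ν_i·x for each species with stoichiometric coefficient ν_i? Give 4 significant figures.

x = -0.01162 M

Q₀ = 317.6 vs Keq = 8.4070e-04 ⇒ Q>K, reverse
Step 1:
                  E         X         D         M
  init       0.1403     2.226     1.631     1.275
  Δ          0.3839   -0.7677    -1.152    -1.152
  eq         0.5242     1.458    0.4794    0.1234
  solve Keq expr → x = -0.3839; check Q = 8.4070e-04
Then add 0.2357 M of D.
Step 2:
                  E         X         D         M
  init       0.5242     1.458    0.7151    0.1234
  Δ         0.01162  -0.02324  -0.03486  -0.03486
  eq         0.5358     1.435    0.6803   0.08857
  solve Keq expr → x = -0.01162; check Q = 8.4070e-04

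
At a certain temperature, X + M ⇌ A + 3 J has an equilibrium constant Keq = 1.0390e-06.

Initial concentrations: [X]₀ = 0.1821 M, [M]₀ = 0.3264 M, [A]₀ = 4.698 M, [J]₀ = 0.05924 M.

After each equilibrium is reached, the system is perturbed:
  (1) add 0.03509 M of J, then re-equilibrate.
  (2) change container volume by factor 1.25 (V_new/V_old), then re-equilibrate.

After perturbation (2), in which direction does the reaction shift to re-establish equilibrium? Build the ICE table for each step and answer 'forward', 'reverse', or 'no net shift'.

Direction: forward

Q₀ = 0.01643 vs Keq = 1.0390e-06 ⇒ Q>K, reverse
Step 1:
                   X          M          A          J
  I           0.1821     0.3264      4.698    0.05924
  C          0.01892    0.01892   -0.01892   -0.05675
  E            0.201     0.3453      4.679   0.002489
  solve Keq expr → x = -0.01892; check Q = 1.0390e-06
Then add 0.03509 M of J.
Step 2:
                   X          M          A          J
  I            0.201     0.3453      4.679    0.03758
  C          0.01167    0.01167   -0.01167   -0.03501
  E           0.2127      0.357      4.667   0.002566
  solve Keq expr → x = -0.01167; check Q = 1.0390e-06
Then change container volume by factor 1.25 (V_new/V_old).
Step 3:
                   X          M          A          J
  I           0.1702     0.2856      3.734   0.002053
  C       -1.0949e-04 -1.0949e-04 1.0949e-04 3.2847e-04
  E             0.17     0.2855      3.734   0.002382
  solve Keq expr → x = 1.0949e-04; check Q = 1.0390e-06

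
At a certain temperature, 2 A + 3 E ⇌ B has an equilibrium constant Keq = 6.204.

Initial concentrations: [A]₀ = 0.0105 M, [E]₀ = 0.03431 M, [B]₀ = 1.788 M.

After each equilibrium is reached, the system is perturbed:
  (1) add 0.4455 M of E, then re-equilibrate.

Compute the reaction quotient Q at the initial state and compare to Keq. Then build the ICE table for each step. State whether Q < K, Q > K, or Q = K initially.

Q₀ = 4.0154e+08 vs Keq = 6.204 ⇒ Q>K, reverse
Step 1:
                   A          E          B
  init        0.0105    0.03431      1.788
  Δ           0.5725     0.8587    -0.2862
  eq           0.583      0.893      1.502
  solve Keq expr → x = -0.2862; check Q = 6.204
Then add 0.4455 M of E.
Step 2:
                   A          E          B
  init         0.583      1.339      1.502
  Δ           -0.152    -0.2281    0.07602
  eq          0.4309       1.11      1.578
  solve Keq expr → x = 0.07602; check Q = 6.204

Q₀ = 4.0154e+08; Q > K (proceeds reverse)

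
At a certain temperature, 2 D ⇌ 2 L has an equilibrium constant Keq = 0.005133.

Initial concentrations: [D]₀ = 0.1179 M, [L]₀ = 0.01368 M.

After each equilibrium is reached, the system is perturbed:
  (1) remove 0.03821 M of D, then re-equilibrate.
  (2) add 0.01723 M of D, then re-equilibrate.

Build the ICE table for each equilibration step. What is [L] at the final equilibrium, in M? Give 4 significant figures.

[L]_eq = 0.007394 M

Q₀ = 0.01346 vs Keq = 0.005133 ⇒ Q>K, reverse
Step 1:
                   D          L
  I           0.1179    0.01368
  C         0.004883  -0.004883
  E           0.1228   0.008797
  solve Keq expr → x = -0.002442; check Q = 0.005133
Then remove 0.03821 M of D.
Step 2:
                   D          L
  I          0.08457   0.008797
  C         0.002555  -0.002555
  E          0.08713   0.006242
  solve Keq expr → x = -0.001277; check Q = 0.005133
Then add 0.01723 M of D.
Step 3:
                   D          L
  I           0.1044   0.006242
  C        -0.001152   0.001152
  E           0.1032   0.007394
  solve Keq expr → x = 5.7596e-04; check Q = 0.005133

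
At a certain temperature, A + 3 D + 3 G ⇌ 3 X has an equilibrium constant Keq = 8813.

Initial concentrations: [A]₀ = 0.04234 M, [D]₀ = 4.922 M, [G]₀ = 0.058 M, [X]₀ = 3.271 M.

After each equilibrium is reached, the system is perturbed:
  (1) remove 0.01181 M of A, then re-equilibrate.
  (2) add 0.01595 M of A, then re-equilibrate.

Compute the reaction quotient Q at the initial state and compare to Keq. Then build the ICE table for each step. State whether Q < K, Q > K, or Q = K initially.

Q₀ = 3.5529e+04 vs Keq = 8813 ⇒ Q>K, reverse
Step 1:
                    A           D           G           X
  I           0.04234       4.922       0.058       3.271
  C          0.009104     0.02731     0.02731    -0.02731
  E           0.05144       4.949     0.08531       3.244
  solve Keq expr → x = -0.009104; check Q = 8813
Then remove 0.01181 M of A.
Step 2:
                    A           D           G           X
  I           0.03963       4.949     0.08531       3.244
  C          0.001988    0.005964    0.005964   -0.005964
  E           0.04162       4.955     0.09128       3.238
  solve Keq expr → x = -0.001988; check Q = 8813
Then add 0.01595 M of A.
Step 3:
                    A           D           G           X
  I           0.05757       4.955     0.09128       3.238
  C         -0.002587    -0.00776    -0.00776     0.00776
  E           0.05499       4.948     0.08352       3.245
  solve Keq expr → x = 0.002587; check Q = 8813

Q₀ = 3.5529e+04; Q > K (proceeds reverse)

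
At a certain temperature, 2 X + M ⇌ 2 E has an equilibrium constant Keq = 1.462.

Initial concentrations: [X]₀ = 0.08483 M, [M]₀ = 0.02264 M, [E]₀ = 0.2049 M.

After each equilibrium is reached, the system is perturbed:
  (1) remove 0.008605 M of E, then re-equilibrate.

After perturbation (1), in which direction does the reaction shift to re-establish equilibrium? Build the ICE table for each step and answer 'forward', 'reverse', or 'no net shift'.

Q₀ = 257.7 vs Keq = 1.462 ⇒ Q>K, reverse
Step 1:
                  X         M         E
  init      0.08483   0.02264    0.2049
  Δ          0.1287   0.06437   -0.1287
  eq         0.2136   0.08701   0.07617
  solve Keq expr → x = -0.06437; check Q = 1.462
Then remove 0.008605 M of E.
Step 2:
                  X         M         E
  init       0.2136   0.08701   0.06756
  Δ       -0.005475 -0.002738  0.005475
  eq         0.2081   0.08427   0.07304
  solve Keq expr → x = 0.002738; check Q = 1.462

Direction: forward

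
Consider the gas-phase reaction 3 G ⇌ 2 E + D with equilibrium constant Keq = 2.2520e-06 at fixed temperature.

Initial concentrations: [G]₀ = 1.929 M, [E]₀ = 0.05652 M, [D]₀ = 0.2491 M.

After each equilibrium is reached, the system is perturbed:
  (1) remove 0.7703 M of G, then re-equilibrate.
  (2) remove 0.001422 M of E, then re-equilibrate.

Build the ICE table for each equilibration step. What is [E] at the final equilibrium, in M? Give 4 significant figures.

[E]_eq = 0.004353 M

Q₀ = 1.1086e-04 vs Keq = 2.2520e-06 ⇒ Q>K, reverse
Step 1:
                   G          E          D
  init         1.929    0.05652     0.2491
  Δ          0.07136   -0.04758   -0.02379
  eq               2   0.008944     0.2253
  solve Keq expr → x = -0.02379; check Q = 2.2520e-06
Then remove 0.7703 M of G.
Step 2:
                   G          E          D
  init          1.23   0.008944     0.2253
  Δ          0.00686  -0.004573  -0.002287
  eq           1.237   0.004371      0.223
  solve Keq expr → x = -0.002287; check Q = 2.2520e-06
Then remove 0.001422 M of E.
Step 3:
                   G          E          D
  init         1.237   0.002949      0.223
  Δ        -0.002106   0.001404 7.0200e-04
  eq           1.235   0.004353     0.2237
  solve Keq expr → x = 7.0200e-04; check Q = 2.2520e-06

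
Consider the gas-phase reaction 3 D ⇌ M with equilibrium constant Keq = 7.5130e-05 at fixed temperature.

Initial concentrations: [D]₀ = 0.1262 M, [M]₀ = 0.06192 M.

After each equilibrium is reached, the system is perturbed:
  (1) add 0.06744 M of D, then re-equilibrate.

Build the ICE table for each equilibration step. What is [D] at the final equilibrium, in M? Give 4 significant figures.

Q₀ = 30.81 vs Keq = 7.5130e-05 ⇒ Q>K, reverse
Step 1:
                   D          M
  Initial     0.1262    0.06192
  Change      0.1858   -0.06192
  Equil        0.312 2.2808e-06
  solve Keq expr → x = -0.06192; check Q = 7.5130e-05
Then add 0.06744 M of D.
Step 2:
                   D          M
  Initial     0.3794 2.2808e-06
  Change  -5.4656e-06 1.8219e-06
  Equil       0.3794 4.1026e-06
  solve Keq expr → x = 1.8219e-06; check Q = 7.5130e-05

[D]_eq = 0.3794 M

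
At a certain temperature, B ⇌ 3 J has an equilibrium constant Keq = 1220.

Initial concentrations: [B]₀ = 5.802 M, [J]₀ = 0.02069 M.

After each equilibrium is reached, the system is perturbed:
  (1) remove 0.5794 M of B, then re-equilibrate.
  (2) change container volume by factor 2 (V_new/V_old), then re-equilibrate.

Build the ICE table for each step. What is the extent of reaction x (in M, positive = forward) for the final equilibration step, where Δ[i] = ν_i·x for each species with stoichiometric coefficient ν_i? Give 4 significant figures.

x = 0.3794 M

Q₀ = 1.5265e-06 vs Keq = 1220 ⇒ Q<K, forward
Step 1:
                   B          J
  I            5.802    0.02069
  C           -4.179      12.54
  E            1.623      12.56
  solve Keq expr → x = 4.179; check Q = 1220
Then remove 0.5794 M of B.
Step 2:
                   B          J
  I            1.044      12.56
  C           0.2775    -0.8325
  E            1.321      11.72
  solve Keq expr → x = -0.2775; check Q = 1220
Then change container volume by factor 2 (V_new/V_old).
Step 3:
                   B          J
  I           0.6606      5.862
  C          -0.3794      1.138
  E           0.2812      7.001
  solve Keq expr → x = 0.3794; check Q = 1220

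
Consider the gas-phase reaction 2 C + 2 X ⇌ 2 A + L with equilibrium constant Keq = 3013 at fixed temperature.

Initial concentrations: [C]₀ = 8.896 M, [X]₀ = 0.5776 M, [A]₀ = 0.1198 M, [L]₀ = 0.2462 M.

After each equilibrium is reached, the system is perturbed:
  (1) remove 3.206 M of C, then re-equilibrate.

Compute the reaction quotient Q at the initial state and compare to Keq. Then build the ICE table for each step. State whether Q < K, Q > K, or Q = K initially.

Q₀ = 1.3383e-04 vs Keq = 3013 ⇒ Q<K, forward
Step 1:
                  C         X         A         L
  I           8.896    0.5776    0.1198    0.2462
  C         -0.5765   -0.5765    0.5765    0.2882
  E            8.32  0.001115    0.6963    0.5344
  solve Keq expr → x = 0.2882; check Q = 3013
Then remove 3.206 M of C.
Step 2:
                  C         X         A         L
  I           5.114  0.001115    0.6963    0.5344
  C       6.9620e-04 6.9620e-04 -6.9620e-04 -3.4810e-04
  E           5.114  0.001811    0.6956    0.5341
  solve Keq expr → x = -3.4810e-04; check Q = 3013

Q₀ = 1.3383e-04; Q < K (proceeds forward)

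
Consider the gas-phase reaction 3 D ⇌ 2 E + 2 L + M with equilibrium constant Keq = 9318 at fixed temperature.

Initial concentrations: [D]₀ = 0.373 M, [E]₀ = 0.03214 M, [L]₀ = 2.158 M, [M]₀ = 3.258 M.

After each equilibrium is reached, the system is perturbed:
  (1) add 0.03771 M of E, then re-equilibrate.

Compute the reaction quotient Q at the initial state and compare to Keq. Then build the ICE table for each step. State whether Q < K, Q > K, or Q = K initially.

Q₀ = 0.302 vs Keq = 9318 ⇒ Q<K, forward
Step 1:
                   D          E          L          M
  I            0.373    0.03214      2.158      3.258
  C           -0.323     0.2154     0.2154     0.1077
  E          0.04995     0.2475      2.373      3.366
  solve Keq expr → x = 0.1077; check Q = 9318
Then add 0.03771 M of E.
Step 2:
                   D          E          L          M
  I          0.04995     0.2852      2.373      3.366
  C         0.004512  -0.003008  -0.003008  -0.001504
  E          0.05446     0.2822       2.37      3.364
  solve Keq expr → x = -0.001504; check Q = 9318

Q₀ = 0.302; Q < K (proceeds forward)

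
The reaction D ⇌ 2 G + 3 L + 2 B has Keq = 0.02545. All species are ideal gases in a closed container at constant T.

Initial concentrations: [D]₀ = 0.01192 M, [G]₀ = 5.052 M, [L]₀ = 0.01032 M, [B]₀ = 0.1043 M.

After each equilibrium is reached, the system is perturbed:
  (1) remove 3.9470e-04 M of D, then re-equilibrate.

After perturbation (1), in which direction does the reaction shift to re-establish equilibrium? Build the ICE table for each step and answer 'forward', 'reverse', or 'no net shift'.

Direction: reverse

Q₀ = 2.5601e-05 vs Keq = 0.02545 ⇒ Q<K, forward
Step 1:
                    D           G           L           B
  init        0.01192       5.052     0.01032      0.1043
  Δ           -0.0107      0.0214      0.0321      0.0214
  eq          0.00122       5.073     0.04242      0.1257
  solve Keq expr → x = 0.0107; check Q = 0.02545
Then remove 3.9470e-04 M of D.
Step 2:
                    D           G           L           B
  init     8.2516e-04       5.073     0.04242      0.1257
  Δ        3.0587e-04 -6.1175e-04 -9.1762e-04 -6.1175e-04
  eq         0.001131       5.073      0.0415      0.1251
  solve Keq expr → x = -3.0587e-04; check Q = 0.02545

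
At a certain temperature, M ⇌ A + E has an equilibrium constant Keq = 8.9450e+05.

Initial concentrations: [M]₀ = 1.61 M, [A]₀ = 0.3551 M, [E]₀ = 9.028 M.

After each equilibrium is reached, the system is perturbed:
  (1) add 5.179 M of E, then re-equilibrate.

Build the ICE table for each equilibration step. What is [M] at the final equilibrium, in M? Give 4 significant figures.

[M]_eq = 3.4747e-05 M

Q₀ = 1.991 vs Keq = 8.9450e+05 ⇒ Q<K, forward
Step 1:
                    M           A           E
  init           1.61      0.3551       9.028
  Δ             -1.61        1.61        1.61
  eq       2.3370e-05       1.965       10.64
  solve Keq expr → x = 1.61; check Q = 8.9450e+05
Then add 5.179 M of E.
Step 2:
                    M           A           E
  init     2.3370e-05       1.965       15.82
  Δ        1.1377e-05 -1.1377e-05 -1.1377e-05
  eq       3.4747e-05       1.965       15.82
  solve Keq expr → x = -1.1377e-05; check Q = 8.9450e+05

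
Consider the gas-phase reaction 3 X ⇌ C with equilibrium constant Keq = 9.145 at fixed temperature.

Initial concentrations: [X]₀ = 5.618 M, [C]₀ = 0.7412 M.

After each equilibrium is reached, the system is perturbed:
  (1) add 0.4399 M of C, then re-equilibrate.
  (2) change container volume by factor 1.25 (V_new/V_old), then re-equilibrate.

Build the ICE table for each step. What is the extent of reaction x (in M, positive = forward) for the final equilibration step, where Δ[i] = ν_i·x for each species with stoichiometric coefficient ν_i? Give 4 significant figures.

Q₀ = 0.00418 vs Keq = 9.145 ⇒ Q<K, forward
Step 1:
                   X          C
  init         5.618     0.7412
  Δ           -4.978      1.659
  eq          0.6403        2.4
  solve Keq expr → x = 1.659; check Q = 9.145
Then add 0.4399 M of C.
Step 2:
                   X          C
  init        0.6403       2.84
  Δ          0.03599     -0.012
  eq          0.6763      2.828
  solve Keq expr → x = -0.012; check Q = 9.145
Then change container volume by factor 1.25 (V_new/V_old).
Step 3:
                   X          C
  init         0.541      2.263
  Δ          0.08417   -0.02806
  eq          0.6252      2.235
  solve Keq expr → x = -0.02806; check Q = 9.145

x = -0.02806 M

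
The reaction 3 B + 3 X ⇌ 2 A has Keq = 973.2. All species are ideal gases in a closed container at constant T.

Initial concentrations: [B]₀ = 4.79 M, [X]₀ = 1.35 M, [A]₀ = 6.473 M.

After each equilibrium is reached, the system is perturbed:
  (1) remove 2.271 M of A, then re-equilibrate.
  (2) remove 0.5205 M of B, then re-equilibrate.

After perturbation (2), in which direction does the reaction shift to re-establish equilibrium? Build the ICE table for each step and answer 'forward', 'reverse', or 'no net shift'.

Direction: reverse

Q₀ = 0.155 vs Keq = 973.2 ⇒ Q<K, forward
Step 1:
                  B         X         A
  Initial      4.79      1.35     6.473
  Change     -1.243    -1.243    0.8286
  Equil       3.547    0.1071     7.302
  solve Keq expr → x = 0.4143; check Q = 973.2
Then remove 2.271 M of A.
Step 2:
                  B         X         A
  Initial     3.547    0.1071     5.031
  Change   -0.02284  -0.02284   0.01522
  Equil       3.524   0.08423     5.046
  solve Keq expr → x = 0.007612; check Q = 973.2
Then remove 0.5205 M of B.
Step 3:
                  B         X         A
  Initial     3.004   0.08423     5.046
  Change    0.01402   0.01402 -0.009344
  Equil       3.018   0.09825     5.036
  solve Keq expr → x = -0.004672; check Q = 973.2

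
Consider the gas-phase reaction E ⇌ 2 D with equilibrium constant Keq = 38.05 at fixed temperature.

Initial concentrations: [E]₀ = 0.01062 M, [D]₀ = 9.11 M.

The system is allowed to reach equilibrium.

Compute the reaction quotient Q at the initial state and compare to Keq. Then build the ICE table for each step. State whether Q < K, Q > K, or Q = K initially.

Q₀ = 7815; Q > K (proceeds reverse)

Q₀ = 7815 vs Keq = 38.05 ⇒ Q>K, reverse
Step 1:
                  E         D
  Initial   0.01062      9.11
  Change      1.184    -2.368
  Equil       1.195     6.742
  solve Keq expr → x = -1.184; check Q = 38.05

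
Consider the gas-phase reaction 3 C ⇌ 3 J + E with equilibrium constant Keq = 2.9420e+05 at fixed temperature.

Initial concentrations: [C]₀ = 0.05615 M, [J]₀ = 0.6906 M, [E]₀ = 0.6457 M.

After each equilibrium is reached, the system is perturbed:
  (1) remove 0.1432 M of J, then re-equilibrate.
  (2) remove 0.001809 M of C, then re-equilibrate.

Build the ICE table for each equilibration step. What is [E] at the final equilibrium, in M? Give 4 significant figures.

[E]_eq = 0.6612 M

Q₀ = 1201 vs Keq = 2.9420e+05 ⇒ Q<K, forward
Step 1:
                  C         J         E
  Initial   0.05615    0.6906    0.6457
  Change   -0.04649   0.04649    0.0155
  Equil    0.009655    0.7371    0.6612
  solve Keq expr → x = 0.0155; check Q = 2.9420e+05
Then remove 0.1432 M of J.
Step 2:
                  C         J         E
  Initial  0.009655    0.5939    0.6612
  Change  -0.001849  0.001849 6.1637e-04
  Equil    0.007806    0.5957    0.6618
  solve Keq expr → x = 6.1637e-04; check Q = 2.9420e+05
Then remove 0.001809 M of C.
Step 3:
                  C         J         E
  Initial  0.005997    0.5957    0.6618
  Change   0.001783 -0.001783 -5.9443e-04
  Equil     0.00778     0.594    0.6612
  solve Keq expr → x = -5.9443e-04; check Q = 2.9420e+05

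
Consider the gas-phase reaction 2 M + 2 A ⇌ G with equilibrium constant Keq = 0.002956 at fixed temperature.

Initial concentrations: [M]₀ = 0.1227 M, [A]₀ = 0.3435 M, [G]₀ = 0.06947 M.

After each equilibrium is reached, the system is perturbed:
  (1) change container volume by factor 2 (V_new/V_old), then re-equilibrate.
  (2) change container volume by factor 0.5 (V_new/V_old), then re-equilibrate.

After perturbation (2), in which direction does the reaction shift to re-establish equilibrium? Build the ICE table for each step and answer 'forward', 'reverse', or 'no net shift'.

Q₀ = 39.11 vs Keq = 0.002956 ⇒ Q>K, reverse
Step 1:
                   M          A          G
  init        0.1227     0.3435    0.06947
  Δ           0.1388     0.1388   -0.06942
  eq          0.2615     0.4823 4.7045e-05
  solve Keq expr → x = -0.06942; check Q = 0.002956
Then change container volume by factor 2 (V_new/V_old).
Step 2:
                   M          A          G
  init        0.1308     0.2412 2.3523e-05
  Δ       4.1159e-05 4.1159e-05 -2.0580e-05
  eq          0.1308     0.2412 2.9432e-06
  solve Keq expr → x = -2.0580e-05; check Q = 0.002956
Then change container volume by factor 0.5 (V_new/V_old).
Step 3:
                   M          A          G
  init        0.2616     0.4824 5.8864e-06
  Δ       -8.2318e-05 -8.2318e-05 4.1159e-05
  eq          0.2615     0.4823 4.7045e-05
  solve Keq expr → x = 4.1159e-05; check Q = 0.002956

Direction: forward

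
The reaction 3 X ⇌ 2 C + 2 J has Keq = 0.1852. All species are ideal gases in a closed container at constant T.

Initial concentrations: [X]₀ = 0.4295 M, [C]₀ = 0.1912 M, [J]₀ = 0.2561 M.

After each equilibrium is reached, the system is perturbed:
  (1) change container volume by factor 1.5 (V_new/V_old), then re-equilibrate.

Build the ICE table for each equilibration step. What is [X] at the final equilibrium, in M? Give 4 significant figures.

Q₀ = 0.03026 vs Keq = 0.1852 ⇒ Q<K, forward
Step 1:
                    X           C           J
  I            0.4295      0.1912      0.2561
  C          -0.09758     0.06505     0.06505
  E            0.3319      0.2563      0.3212
  solve Keq expr → x = 0.03253; check Q = 0.1852
Then change container volume by factor 1.5 (V_new/V_old).
Step 2:
                    X           C           J
  I            0.2213      0.1708      0.2141
  C          -0.01463    0.009756    0.009756
  E            0.2066      0.1806      0.2239
  solve Keq expr → x = 0.004878; check Q = 0.1852

[X]_eq = 0.2066 M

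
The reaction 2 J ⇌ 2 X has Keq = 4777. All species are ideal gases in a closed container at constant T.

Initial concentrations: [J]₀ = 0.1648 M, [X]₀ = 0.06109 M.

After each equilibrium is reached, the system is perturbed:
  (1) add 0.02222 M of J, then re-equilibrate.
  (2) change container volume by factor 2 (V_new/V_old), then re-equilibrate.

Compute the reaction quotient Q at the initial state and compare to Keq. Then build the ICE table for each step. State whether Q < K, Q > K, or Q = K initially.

Q₀ = 0.1374 vs Keq = 4777 ⇒ Q<K, forward
Step 1:
                   J          X
  init        0.1648    0.06109
  Δ          -0.1616     0.1616
  eq        0.003222     0.2227
  solve Keq expr → x = 0.08079; check Q = 4777
Then add 0.02222 M of J.
Step 2:
                   J          X
  init       0.02544     0.2227
  Δ          -0.0219     0.0219
  eq        0.003539     0.2446
  solve Keq expr → x = 0.01095; check Q = 4777
Then change container volume by factor 2 (V_new/V_old).
Step 3:
                   J          X
  init      0.001769     0.1223
  Δ                0          0
  eq        0.001769     0.1223
  solve Keq expr → x = 0; check Q = 4777

Q₀ = 0.1374; Q < K (proceeds forward)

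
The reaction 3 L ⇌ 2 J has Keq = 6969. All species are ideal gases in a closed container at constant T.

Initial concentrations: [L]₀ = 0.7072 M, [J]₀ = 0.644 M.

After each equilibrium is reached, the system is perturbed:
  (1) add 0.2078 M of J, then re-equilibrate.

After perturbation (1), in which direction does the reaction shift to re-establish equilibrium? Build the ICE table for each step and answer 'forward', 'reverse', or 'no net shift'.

Direction: reverse

Q₀ = 1.173 vs Keq = 6969 ⇒ Q<K, forward
Step 1:
                   L          J
  I           0.7072      0.644
  C          -0.6521     0.4348
  E          0.05507      1.079
  solve Keq expr → x = 0.2174; check Q = 6969
Then add 0.2078 M of J.
Step 2:
                   L          J
  I          0.05507      1.287
  C         0.006718  -0.004479
  E          0.06179      1.282
  solve Keq expr → x = -0.002239; check Q = 6969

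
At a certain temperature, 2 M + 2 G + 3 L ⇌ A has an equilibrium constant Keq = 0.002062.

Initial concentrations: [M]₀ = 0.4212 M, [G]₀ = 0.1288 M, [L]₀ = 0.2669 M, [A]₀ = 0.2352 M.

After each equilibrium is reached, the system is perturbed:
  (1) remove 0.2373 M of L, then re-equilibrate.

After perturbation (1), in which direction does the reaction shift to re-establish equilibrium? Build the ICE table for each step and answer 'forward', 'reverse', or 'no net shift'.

Q₀ = 4203 vs Keq = 0.002062 ⇒ Q>K, reverse
Step 1:
                  M         G         L         A
  Initial    0.4212    0.1288    0.2669    0.2352
  Change     0.4693    0.4693     0.704   -0.2347
  Equil      0.8905    0.5981    0.9709 5.3541e-04
  solve Keq expr → x = -0.2347; check Q = 0.002062
Then remove 0.2373 M of L.
Step 2:
                  M         G         L         A
  Initial    0.8905    0.5981    0.7336 5.3541e-04
  Change  6.0561e-04 6.0561e-04 9.0842e-04 -3.0281e-04
  Equil      0.8911    0.5987    0.7345 2.3261e-04
  solve Keq expr → x = -3.0281e-04; check Q = 0.002062

Direction: reverse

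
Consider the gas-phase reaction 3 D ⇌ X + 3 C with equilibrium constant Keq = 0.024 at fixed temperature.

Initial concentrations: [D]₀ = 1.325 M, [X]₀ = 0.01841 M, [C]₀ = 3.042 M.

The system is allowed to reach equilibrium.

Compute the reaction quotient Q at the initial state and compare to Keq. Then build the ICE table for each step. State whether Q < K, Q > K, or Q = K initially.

Q₀ = 0.2228; Q > K (proceeds reverse)

Q₀ = 0.2228 vs Keq = 0.024 ⇒ Q>K, reverse
Step 1:
                   D          X          C
  Initial      1.325    0.01841      3.042
  Change     0.04828   -0.01609   -0.04828
  Equil        1.373   0.002317      2.994
  solve Keq expr → x = -0.01609; check Q = 0.024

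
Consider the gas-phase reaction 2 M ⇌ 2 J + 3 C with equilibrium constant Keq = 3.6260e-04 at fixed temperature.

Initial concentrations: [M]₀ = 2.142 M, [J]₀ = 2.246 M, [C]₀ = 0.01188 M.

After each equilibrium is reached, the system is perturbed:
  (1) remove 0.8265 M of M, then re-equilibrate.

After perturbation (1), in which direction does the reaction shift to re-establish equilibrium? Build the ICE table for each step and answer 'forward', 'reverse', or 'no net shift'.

Direction: reverse

Q₀ = 1.8434e-06 vs Keq = 3.6260e-04 ⇒ Q<K, forward
Step 1:
                    M           J           C
  Initial       2.142       2.246     0.01188
  Change     -0.03711     0.03711     0.05567
  Equil         2.105       2.283     0.06755
  solve Keq expr → x = 0.01856; check Q = 3.6260e-04
Then remove 0.8265 M of M.
Step 2:
                    M           J           C
  Initial       1.278       2.283     0.06755
  Change      0.01241    -0.01241    -0.01861
  Equil         1.291       2.271     0.04893
  solve Keq expr → x = -0.006205; check Q = 3.6260e-04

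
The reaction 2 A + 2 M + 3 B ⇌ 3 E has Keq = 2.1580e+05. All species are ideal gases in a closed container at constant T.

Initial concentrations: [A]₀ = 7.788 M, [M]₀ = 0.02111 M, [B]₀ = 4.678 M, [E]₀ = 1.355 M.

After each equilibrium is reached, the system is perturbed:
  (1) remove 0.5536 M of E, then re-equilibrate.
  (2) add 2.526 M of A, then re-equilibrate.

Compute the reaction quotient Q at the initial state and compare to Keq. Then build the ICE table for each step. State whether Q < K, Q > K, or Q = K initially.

Q₀ = 0.8991; Q < K (proceeds forward)

Q₀ = 0.8991 vs Keq = 2.1580e+05 ⇒ Q<K, forward
Step 1:
                  A         M         B         E
  init        7.788   0.02111     4.678     1.355
  Δ        -0.02106  -0.02106   -0.0316    0.0316
  eq          7.767 4.5183e-05     4.646     1.387
  solve Keq expr → x = 0.01053; check Q = 2.1580e+05
Then remove 0.5536 M of E.
Step 2:
                  A         M         B         E
  init        7.767 4.5183e-05     4.646     0.833
  Δ       -2.4143e-05 -2.4143e-05 -3.6214e-05 3.6214e-05
  eq          7.767 2.1040e-05     4.646     0.833
  solve Keq expr → x = 1.2071e-05; check Q = 2.1580e+05
Then add 2.526 M of A.
Step 3:
                  A         M         B         E
  init        10.29 2.1040e-05     4.646     0.833
  Δ       -5.1632e-06 -5.1632e-06 -7.7449e-06 7.7449e-06
  eq          10.29 1.5877e-05     4.646     0.833
  solve Keq expr → x = 2.5816e-06; check Q = 2.1580e+05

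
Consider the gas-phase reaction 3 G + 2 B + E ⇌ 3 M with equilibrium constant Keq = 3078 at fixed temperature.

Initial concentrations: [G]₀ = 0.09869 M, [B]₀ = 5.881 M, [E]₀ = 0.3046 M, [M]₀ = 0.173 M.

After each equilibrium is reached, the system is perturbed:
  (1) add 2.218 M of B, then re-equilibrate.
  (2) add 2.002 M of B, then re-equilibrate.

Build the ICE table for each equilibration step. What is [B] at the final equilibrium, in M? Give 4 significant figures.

Q₀ = 0.5113 vs Keq = 3078 ⇒ Q<K, forward
Step 1:
                  G         B         E         M
  init      0.09869     5.881    0.3046     0.173
  Δ        -0.09009  -0.06006  -0.03003   0.09009
  eq       0.008599     5.821    0.2746    0.2631
  solve Keq expr → x = 0.03003; check Q = 3078
Then add 2.218 M of B.
Step 2:
                  G         B         E         M
  init     0.008599     8.039    0.2746    0.2631
  Δ       -0.001617 -0.001078 -5.3912e-04  0.001617
  eq       0.006982     8.038     0.274    0.2647
  solve Keq expr → x = 5.3912e-04; check Q = 3078
Then add 2.002 M of B.
Step 3:
                  G         B         E         M
  init     0.006982     10.04     0.274    0.2647
  Δ       -9.3823e-04 -6.2549e-04 -3.1274e-04 9.3823e-04
  eq       0.006044     10.04    0.2737    0.2656
  solve Keq expr → x = 3.1274e-04; check Q = 3078

[B]_eq = 10.04 M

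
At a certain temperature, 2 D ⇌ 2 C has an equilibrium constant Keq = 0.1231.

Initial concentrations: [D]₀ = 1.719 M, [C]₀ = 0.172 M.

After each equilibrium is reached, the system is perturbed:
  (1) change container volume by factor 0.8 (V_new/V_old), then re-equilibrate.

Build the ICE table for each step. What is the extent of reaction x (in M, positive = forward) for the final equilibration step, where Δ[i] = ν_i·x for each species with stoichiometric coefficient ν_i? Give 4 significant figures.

x = 0 M

Q₀ = 0.01001 vs Keq = 0.1231 ⇒ Q<K, forward
Step 1:
                  D         C
  Initial     1.719     0.172
  Change    -0.3191    0.3191
  Equil         1.4    0.4911
  solve Keq expr → x = 0.1596; check Q = 0.1231
Then change container volume by factor 0.8 (V_new/V_old).
Step 2:
                  D         C
  Initial      1.75    0.6139
  Change          0         0
  Equil        1.75    0.6139
  solve Keq expr → x = 0; check Q = 0.1231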